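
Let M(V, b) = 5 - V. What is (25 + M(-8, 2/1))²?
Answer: 1444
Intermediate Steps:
(25 + M(-8, 2/1))² = (25 + (5 - 1*(-8)))² = (25 + (5 + 8))² = (25 + 13)² = 38² = 1444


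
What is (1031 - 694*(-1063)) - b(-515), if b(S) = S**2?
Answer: 473528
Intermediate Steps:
(1031 - 694*(-1063)) - b(-515) = (1031 - 694*(-1063)) - 1*(-515)**2 = (1031 + 737722) - 1*265225 = 738753 - 265225 = 473528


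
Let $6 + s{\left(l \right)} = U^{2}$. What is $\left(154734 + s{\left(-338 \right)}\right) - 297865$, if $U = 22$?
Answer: $-142653$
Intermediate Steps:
$s{\left(l \right)} = 478$ ($s{\left(l \right)} = -6 + 22^{2} = -6 + 484 = 478$)
$\left(154734 + s{\left(-338 \right)}\right) - 297865 = \left(154734 + 478\right) - 297865 = 155212 - 297865 = -142653$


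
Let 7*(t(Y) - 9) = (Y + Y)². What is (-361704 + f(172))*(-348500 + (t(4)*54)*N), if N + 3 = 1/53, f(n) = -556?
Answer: 47230395204640/371 ≈ 1.2731e+11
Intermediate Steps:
N = -158/53 (N = -3 + 1/53 = -158/53 ≈ -2.9811)
t(Y) = 9 + 4*Y²/7 (t(Y) = 9 + (Y + Y)²/7 = 9 + (2*Y)²/7 = 9 + (4*Y²)/7 = 9 + 4*Y²/7)
(-361704 + f(172))*(-348500 + (t(4)*54)*N) = (-361704 - 556)*(-348500 + ((9 + (4/7)*4²)*54)*(-158/53)) = -362260*(-348500 + ((9 + (4/7)*16)*54)*(-158/53)) = -362260*(-348500 + ((9 + 64/7)*54)*(-158/53)) = -362260*(-348500 + ((127/7)*54)*(-158/53)) = -362260*(-348500 + (6858/7)*(-158/53)) = -362260*(-348500 - 1083564/371) = -362260*(-130377064/371) = 47230395204640/371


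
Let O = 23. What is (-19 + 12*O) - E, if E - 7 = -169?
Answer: 419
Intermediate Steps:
E = -162 (E = 7 - 169 = -162)
(-19 + 12*O) - E = (-19 + 12*23) - 1*(-162) = (-19 + 276) + 162 = 257 + 162 = 419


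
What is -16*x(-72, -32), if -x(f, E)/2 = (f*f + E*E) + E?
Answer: 197632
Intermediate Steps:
x(f, E) = -2*E - 2*E² - 2*f² (x(f, E) = -2*((f*f + E*E) + E) = -2*((f² + E²) + E) = -2*((E² + f²) + E) = -2*(E + E² + f²) = -2*E - 2*E² - 2*f²)
-16*x(-72, -32) = -16*(-2*(-32) - 2*(-32)² - 2*(-72)²) = -16*(64 - 2*1024 - 2*5184) = -16*(64 - 2048 - 10368) = -16*(-12352) = 197632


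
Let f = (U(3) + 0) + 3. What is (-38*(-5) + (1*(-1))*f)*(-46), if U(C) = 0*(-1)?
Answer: -8602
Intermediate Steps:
U(C) = 0
f = 3 (f = (0 + 0) + 3 = 0 + 3 = 3)
(-38*(-5) + (1*(-1))*f)*(-46) = (-38*(-5) + (1*(-1))*3)*(-46) = (190 - 1*3)*(-46) = (190 - 3)*(-46) = 187*(-46) = -8602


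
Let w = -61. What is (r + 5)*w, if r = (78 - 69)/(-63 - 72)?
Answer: -4514/15 ≈ -300.93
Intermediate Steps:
r = -1/15 (r = 9/(-135) = 9*(-1/135) = -1/15 ≈ -0.066667)
(r + 5)*w = (-1/15 + 5)*(-61) = (74/15)*(-61) = -4514/15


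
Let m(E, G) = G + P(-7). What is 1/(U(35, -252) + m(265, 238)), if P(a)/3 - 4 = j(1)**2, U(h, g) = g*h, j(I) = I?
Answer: -1/8567 ≈ -0.00011673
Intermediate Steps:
P(a) = 15 (P(a) = 12 + 3*1**2 = 12 + 3*1 = 12 + 3 = 15)
m(E, G) = 15 + G (m(E, G) = G + 15 = 15 + G)
1/(U(35, -252) + m(265, 238)) = 1/(-252*35 + (15 + 238)) = 1/(-8820 + 253) = 1/(-8567) = -1/8567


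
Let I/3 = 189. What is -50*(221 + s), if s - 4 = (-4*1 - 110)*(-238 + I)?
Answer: 1864050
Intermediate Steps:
I = 567 (I = 3*189 = 567)
s = -37502 (s = 4 + (-4*1 - 110)*(-238 + 567) = 4 + (-4 - 110)*329 = 4 - 114*329 = 4 - 37506 = -37502)
-50*(221 + s) = -50*(221 - 37502) = -50*(-37281) = 1864050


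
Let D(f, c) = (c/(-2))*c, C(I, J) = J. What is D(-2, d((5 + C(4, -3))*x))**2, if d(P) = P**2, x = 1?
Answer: 64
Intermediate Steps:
D(f, c) = -c**2/2 (D(f, c) = (c*(-1/2))*c = (-c/2)*c = -c**2/2)
D(-2, d((5 + C(4, -3))*x))**2 = (-(5 - 3)**4/2)**2 = (-((2*1)**2)**2/2)**2 = (-(2**2)**2/2)**2 = (-1/2*4**2)**2 = (-1/2*16)**2 = (-8)**2 = 64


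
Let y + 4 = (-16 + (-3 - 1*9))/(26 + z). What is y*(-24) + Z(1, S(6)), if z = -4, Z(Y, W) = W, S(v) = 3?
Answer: 1425/11 ≈ 129.55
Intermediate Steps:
y = -58/11 (y = -4 + (-16 + (-3 - 1*9))/(26 - 4) = -4 + (-16 + (-3 - 9))/22 = -4 + (-16 - 12)*(1/22) = -4 - 28*1/22 = -4 - 14/11 = -58/11 ≈ -5.2727)
y*(-24) + Z(1, S(6)) = -58/11*(-24) + 3 = 1392/11 + 3 = 1425/11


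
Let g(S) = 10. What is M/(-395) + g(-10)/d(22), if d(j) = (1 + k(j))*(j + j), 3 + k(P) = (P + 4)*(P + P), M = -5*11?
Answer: 276759/1984796 ≈ 0.13944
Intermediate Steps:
M = -55
k(P) = -3 + 2*P*(4 + P) (k(P) = -3 + (P + 4)*(P + P) = -3 + (4 + P)*(2*P) = -3 + 2*P*(4 + P))
d(j) = 2*j*(-2 + 2*j² + 8*j) (d(j) = (1 + (-3 + 2*j² + 8*j))*(j + j) = (-2 + 2*j² + 8*j)*(2*j) = 2*j*(-2 + 2*j² + 8*j))
M/(-395) + g(-10)/d(22) = -55/(-395) + 10/((4*22*(-1 + 22² + 4*22))) = -55*(-1/395) + 10/((4*22*(-1 + 484 + 88))) = 11/79 + 10/((4*22*571)) = 11/79 + 10/50248 = 11/79 + 10*(1/50248) = 11/79 + 5/25124 = 276759/1984796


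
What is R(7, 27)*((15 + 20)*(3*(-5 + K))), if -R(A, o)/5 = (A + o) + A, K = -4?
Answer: 193725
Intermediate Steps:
R(A, o) = -10*A - 5*o (R(A, o) = -5*((A + o) + A) = -5*(o + 2*A) = -10*A - 5*o)
R(7, 27)*((15 + 20)*(3*(-5 + K))) = (-10*7 - 5*27)*((15 + 20)*(3*(-5 - 4))) = (-70 - 135)*(35*(3*(-9))) = -7175*(-27) = -205*(-945) = 193725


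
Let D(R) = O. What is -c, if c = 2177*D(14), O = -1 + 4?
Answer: -6531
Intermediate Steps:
O = 3
D(R) = 3
c = 6531 (c = 2177*3 = 6531)
-c = -1*6531 = -6531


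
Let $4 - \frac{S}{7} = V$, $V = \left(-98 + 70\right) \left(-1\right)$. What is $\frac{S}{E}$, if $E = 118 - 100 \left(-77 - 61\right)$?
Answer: $- \frac{84}{6959} \approx -0.012071$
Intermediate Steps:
$E = 13918$ ($E = 118 - -13800 = 118 + 13800 = 13918$)
$V = 28$ ($V = \left(-28\right) \left(-1\right) = 28$)
$S = -168$ ($S = 28 - 196 = -168$)
$\frac{S}{E} = - \frac{168}{13918} = \left(-168\right) \frac{1}{13918} = - \frac{84}{6959}$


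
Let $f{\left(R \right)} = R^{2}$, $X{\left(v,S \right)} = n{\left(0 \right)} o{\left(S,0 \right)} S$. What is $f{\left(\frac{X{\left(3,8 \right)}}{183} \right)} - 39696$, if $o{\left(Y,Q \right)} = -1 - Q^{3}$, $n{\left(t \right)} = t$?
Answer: $-39696$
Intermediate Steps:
$X{\left(v,S \right)} = 0$ ($X{\left(v,S \right)} = 0 \left(-1 - 0^{3}\right) S = 0 \left(-1 - 0\right) S = 0 \left(-1 + 0\right) S = 0 \left(-1\right) S = 0 S = 0$)
$f{\left(\frac{X{\left(3,8 \right)}}{183} \right)} - 39696 = \left(\frac{0}{183}\right)^{2} - 39696 = \left(0 \cdot \frac{1}{183}\right)^{2} - 39696 = 0^{2} - 39696 = 0 - 39696 = -39696$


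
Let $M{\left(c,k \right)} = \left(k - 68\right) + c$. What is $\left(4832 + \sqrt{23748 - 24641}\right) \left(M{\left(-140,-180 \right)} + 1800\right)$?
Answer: $6822784 + 1412 i \sqrt{893} \approx 6.8228 \cdot 10^{6} + 42195.0 i$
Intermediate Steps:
$M{\left(c,k \right)} = -68 + c + k$ ($M{\left(c,k \right)} = \left(-68 + k\right) + c = -68 + c + k$)
$\left(4832 + \sqrt{23748 - 24641}\right) \left(M{\left(-140,-180 \right)} + 1800\right) = \left(4832 + \sqrt{23748 - 24641}\right) \left(\left(-68 - 140 - 180\right) + 1800\right) = \left(4832 + \sqrt{-893}\right) \left(-388 + 1800\right) = \left(4832 + i \sqrt{893}\right) 1412 = 6822784 + 1412 i \sqrt{893}$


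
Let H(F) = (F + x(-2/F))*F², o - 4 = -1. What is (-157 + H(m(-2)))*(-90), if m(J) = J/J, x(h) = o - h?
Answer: 13590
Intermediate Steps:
o = 3 (o = 4 - 1 = 3)
x(h) = 3 - h
m(J) = 1
H(F) = F²*(3 + F + 2/F) (H(F) = (F + (3 - (-2)/F))*F² = (F + (3 + 2/F))*F² = (3 + F + 2/F)*F² = F²*(3 + F + 2/F))
(-157 + H(m(-2)))*(-90) = (-157 + 1*(2 + 1*(3 + 1)))*(-90) = (-157 + 1*(2 + 1*4))*(-90) = (-157 + 1*(2 + 4))*(-90) = (-157 + 1*6)*(-90) = (-157 + 6)*(-90) = -151*(-90) = 13590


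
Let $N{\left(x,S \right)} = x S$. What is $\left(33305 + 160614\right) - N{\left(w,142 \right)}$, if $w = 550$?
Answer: $115819$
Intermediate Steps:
$N{\left(x,S \right)} = S x$
$\left(33305 + 160614\right) - N{\left(w,142 \right)} = \left(33305 + 160614\right) - 142 \cdot 550 = 193919 - 78100 = 115819$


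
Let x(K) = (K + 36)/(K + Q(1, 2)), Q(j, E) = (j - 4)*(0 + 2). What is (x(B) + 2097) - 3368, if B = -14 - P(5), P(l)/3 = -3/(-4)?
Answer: -113198/89 ≈ -1271.9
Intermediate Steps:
P(l) = 9/4 (P(l) = 3*(-3/(-4)) = 3*(-3*(-¼)) = 3*(¾) = 9/4)
Q(j, E) = -8 + 2*j (Q(j, E) = (-4 + j)*2 = -8 + 2*j)
B = -65/4 (B = -14 - 1*9/4 = -14 - 9/4 = -65/4 ≈ -16.250)
x(K) = (36 + K)/(-6 + K) (x(K) = (K + 36)/(K + (-8 + 2*1)) = (36 + K)/(K + (-8 + 2)) = (36 + K)/(K - 6) = (36 + K)/(-6 + K))
(x(B) + 2097) - 3368 = ((36 - 65/4)/(-6 - 65/4) + 2097) - 3368 = ((79/4)/(-89/4) + 2097) - 3368 = (-4/89*79/4 + 2097) - 3368 = (-79/89 + 2097) - 3368 = 186554/89 - 3368 = -113198/89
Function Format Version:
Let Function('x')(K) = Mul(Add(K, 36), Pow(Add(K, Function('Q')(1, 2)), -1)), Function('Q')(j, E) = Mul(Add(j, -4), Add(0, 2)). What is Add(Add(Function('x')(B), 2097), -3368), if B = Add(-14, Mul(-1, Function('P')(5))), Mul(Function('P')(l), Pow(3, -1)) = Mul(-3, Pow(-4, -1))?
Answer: Rational(-113198, 89) ≈ -1271.9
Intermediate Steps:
Function('P')(l) = Rational(9, 4) (Function('P')(l) = Mul(3, Mul(-3, Pow(-4, -1))) = Mul(3, Mul(-3, Rational(-1, 4))) = Mul(3, Rational(3, 4)) = Rational(9, 4))
Function('Q')(j, E) = Add(-8, Mul(2, j)) (Function('Q')(j, E) = Mul(Add(-4, j), 2) = Add(-8, Mul(2, j)))
B = Rational(-65, 4) (B = Add(-14, Mul(-1, Rational(9, 4))) = Add(-14, Rational(-9, 4)) = Rational(-65, 4) ≈ -16.250)
Function('x')(K) = Mul(Pow(Add(-6, K), -1), Add(36, K)) (Function('x')(K) = Mul(Add(K, 36), Pow(Add(K, Add(-8, Mul(2, 1))), -1)) = Mul(Add(36, K), Pow(Add(K, Add(-8, 2)), -1)) = Mul(Add(36, K), Pow(Add(K, -6), -1)) = Mul(Add(36, K), Pow(Add(-6, K), -1)) = Mul(Pow(Add(-6, K), -1), Add(36, K)))
Add(Add(Function('x')(B), 2097), -3368) = Add(Add(Mul(Pow(Add(-6, Rational(-65, 4)), -1), Add(36, Rational(-65, 4))), 2097), -3368) = Add(Add(Mul(Pow(Rational(-89, 4), -1), Rational(79, 4)), 2097), -3368) = Add(Add(Mul(Rational(-4, 89), Rational(79, 4)), 2097), -3368) = Add(Add(Rational(-79, 89), 2097), -3368) = Add(Rational(186554, 89), -3368) = Rational(-113198, 89)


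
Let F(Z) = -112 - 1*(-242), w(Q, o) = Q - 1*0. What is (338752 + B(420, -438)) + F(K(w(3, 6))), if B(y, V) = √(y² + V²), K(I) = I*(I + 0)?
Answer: 338882 + 6*√10229 ≈ 3.3949e+5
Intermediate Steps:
w(Q, o) = Q (w(Q, o) = Q + 0 = Q)
K(I) = I² (K(I) = I*I = I²)
F(Z) = 130 (F(Z) = -112 + 242 = 130)
B(y, V) = √(V² + y²)
(338752 + B(420, -438)) + F(K(w(3, 6))) = (338752 + √((-438)² + 420²)) + 130 = (338752 + √(191844 + 176400)) + 130 = (338752 + √368244) + 130 = (338752 + 6*√10229) + 130 = 338882 + 6*√10229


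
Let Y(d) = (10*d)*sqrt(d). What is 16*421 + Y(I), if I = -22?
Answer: 6736 - 220*I*sqrt(22) ≈ 6736.0 - 1031.9*I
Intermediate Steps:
Y(d) = 10*d**(3/2)
16*421 + Y(I) = 16*421 + 10*(-22)**(3/2) = 6736 + 10*(-22*I*sqrt(22)) = 6736 - 220*I*sqrt(22)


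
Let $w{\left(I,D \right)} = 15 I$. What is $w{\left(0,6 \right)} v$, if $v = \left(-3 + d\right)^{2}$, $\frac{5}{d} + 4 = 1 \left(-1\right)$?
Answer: $0$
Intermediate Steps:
$d = -1$ ($d = \frac{5}{-4 + 1 \left(-1\right)} = \frac{5}{-4 - 1} = \frac{5}{-5} = 5 \left(- \frac{1}{5}\right) = -1$)
$v = 16$ ($v = \left(-3 - 1\right)^{2} = \left(-4\right)^{2} = 16$)
$w{\left(0,6 \right)} v = 15 \cdot 0 \cdot 16 = 0 \cdot 16 = 0$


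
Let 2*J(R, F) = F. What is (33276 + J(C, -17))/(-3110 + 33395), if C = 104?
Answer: 13307/12114 ≈ 1.0985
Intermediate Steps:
J(R, F) = F/2
(33276 + J(C, -17))/(-3110 + 33395) = (33276 + (½)*(-17))/(-3110 + 33395) = (33276 - 17/2)/30285 = (66535/2)*(1/30285) = 13307/12114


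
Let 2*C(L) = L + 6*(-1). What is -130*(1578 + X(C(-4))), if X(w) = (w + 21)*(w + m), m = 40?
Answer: -277940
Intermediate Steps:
C(L) = -3 + L/2 (C(L) = (L + 6*(-1))/2 = (L - 6)/2 = (-6 + L)/2 = -3 + L/2)
X(w) = (21 + w)*(40 + w) (X(w) = (w + 21)*(w + 40) = (21 + w)*(40 + w))
-130*(1578 + X(C(-4))) = -130*(1578 + (840 + (-3 + (1/2)*(-4))**2 + 61*(-3 + (1/2)*(-4)))) = -130*(1578 + (840 + (-3 - 2)**2 + 61*(-3 - 2))) = -130*(1578 + (840 + (-5)**2 + 61*(-5))) = -130*(1578 + (840 + 25 - 305)) = -130*(1578 + 560) = -130*2138 = -277940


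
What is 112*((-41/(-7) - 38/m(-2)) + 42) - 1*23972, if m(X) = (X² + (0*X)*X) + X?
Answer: -20740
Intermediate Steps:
m(X) = X + X² (m(X) = (X² + 0*X) + X = (X² + 0) + X = X² + X = X + X²)
112*((-41/(-7) - 38/m(-2)) + 42) - 1*23972 = 112*((-41/(-7) - 38*(-1/(2*(1 - 2)))) + 42) - 1*23972 = 112*((-41*(-⅐) - 38/((-2*(-1)))) + 42) - 23972 = 112*((41/7 - 38/2) + 42) - 23972 = 112*((41/7 - 38*½) + 42) - 23972 = 112*((41/7 - 19) + 42) - 23972 = 112*(-92/7 + 42) - 23972 = 112*(202/7) - 23972 = 3232 - 23972 = -20740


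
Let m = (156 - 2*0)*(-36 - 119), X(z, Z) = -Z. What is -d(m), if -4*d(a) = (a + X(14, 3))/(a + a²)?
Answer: -8061/779530960 ≈ -1.0341e-5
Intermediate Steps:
m = -24180 (m = (156 + 0)*(-155) = 156*(-155) = -24180)
d(a) = -(-3 + a)/(4*(a + a²)) (d(a) = -(a - 1*3)/(4*(a + a²)) = -(a - 3)/(4*(a + a²)) = -(-3 + a)/(4*(a + a²)))
-d(m) = -(3 - 1*(-24180))/(4*(-24180)*(1 - 24180)) = -(-1)*(3 + 24180)/(4*24180*(-24179)) = -(-1)*(-1)*24183/(4*24180*24179) = -1*8061/779530960 = -8061/779530960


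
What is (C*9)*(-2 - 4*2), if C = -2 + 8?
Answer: -540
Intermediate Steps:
C = 6
(C*9)*(-2 - 4*2) = (6*9)*(-2 - 4*2) = 54*(-2 - 1*8) = 54*(-2 - 8) = 54*(-10) = -540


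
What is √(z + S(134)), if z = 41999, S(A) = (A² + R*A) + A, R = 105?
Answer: √74159 ≈ 272.32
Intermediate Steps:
S(A) = A² + 106*A (S(A) = (A² + 105*A) + A = A² + 106*A)
√(z + S(134)) = √(41999 + 134*(106 + 134)) = √(41999 + 134*240) = √(41999 + 32160) = √74159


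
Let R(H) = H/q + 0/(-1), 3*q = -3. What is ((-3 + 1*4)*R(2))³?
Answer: -8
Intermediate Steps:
q = -1 (q = (⅓)*(-3) = -1)
R(H) = -H (R(H) = H/(-1) + 0/(-1) = H*(-1) + 0*(-1) = -H + 0 = -H)
((-3 + 1*4)*R(2))³ = ((-3 + 1*4)*(-1*2))³ = ((-3 + 4)*(-2))³ = (1*(-2))³ = (-2)³ = -8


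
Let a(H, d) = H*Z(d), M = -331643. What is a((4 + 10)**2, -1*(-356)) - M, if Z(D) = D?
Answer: 401419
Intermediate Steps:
a(H, d) = H*d
a((4 + 10)**2, -1*(-356)) - M = (4 + 10)**2*(-1*(-356)) - 1*(-331643) = 14**2*356 + 331643 = 196*356 + 331643 = 69776 + 331643 = 401419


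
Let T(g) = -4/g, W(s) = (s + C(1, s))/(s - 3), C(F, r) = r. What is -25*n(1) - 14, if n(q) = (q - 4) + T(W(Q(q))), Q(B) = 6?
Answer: 86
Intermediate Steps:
W(s) = 2*s/(-3 + s) (W(s) = (s + s)/(s - 3) = (2*s)/(-3 + s) = 2*s/(-3 + s))
n(q) = -5 + q (n(q) = (q - 4) - 4/(2*6/(-3 + 6)) = (-4 + q) - 4/(2*6/3) = (-4 + q) - 4/(2*6*(⅓)) = (-4 + q) - 4/4 = (-4 + q) - 4*¼ = (-4 + q) - 1 = -5 + q)
-25*n(1) - 14 = -25*(-5 + 1) - 14 = -25*(-4) - 14 = 100 - 14 = 86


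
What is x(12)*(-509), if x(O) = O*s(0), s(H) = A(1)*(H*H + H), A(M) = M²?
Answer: 0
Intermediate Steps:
s(H) = H + H² (s(H) = 1²*(H*H + H) = 1*(H² + H) = 1*(H + H²) = H + H²)
x(O) = 0 (x(O) = O*(0*(1 + 0)) = O*(0*1) = O*0 = 0)
x(12)*(-509) = 0*(-509) = 0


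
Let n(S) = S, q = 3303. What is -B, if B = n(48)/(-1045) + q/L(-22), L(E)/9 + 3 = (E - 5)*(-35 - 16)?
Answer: -317563/1435830 ≈ -0.22117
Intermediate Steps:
L(E) = 2268 - 459*E (L(E) = -27 + 9*((E - 5)*(-35 - 16)) = -27 + 9*((-5 + E)*(-51)) = -27 + 9*(255 - 51*E) = -27 + (2295 - 459*E) = 2268 - 459*E)
B = 317563/1435830 (B = 48/(-1045) + 3303/(2268 - 459*(-22)) = 48*(-1/1045) + 3303/(2268 + 10098) = -48/1045 + 3303/12366 = -48/1045 + 3303*(1/12366) = -48/1045 + 367/1374 = 317563/1435830 ≈ 0.22117)
-B = -1*317563/1435830 = -317563/1435830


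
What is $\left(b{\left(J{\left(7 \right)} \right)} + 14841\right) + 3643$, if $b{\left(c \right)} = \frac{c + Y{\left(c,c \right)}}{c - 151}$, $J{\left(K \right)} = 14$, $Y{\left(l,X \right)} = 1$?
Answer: $\frac{2532293}{137} \approx 18484.0$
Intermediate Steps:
$b{\left(c \right)} = \frac{1 + c}{-151 + c}$ ($b{\left(c \right)} = \frac{c + 1}{c - 151} = \frac{1 + c}{-151 + c}$)
$\left(b{\left(J{\left(7 \right)} \right)} + 14841\right) + 3643 = \left(\frac{1 + 14}{-151 + 14} + 14841\right) + 3643 = \left(\frac{1}{-137} \cdot 15 + 14841\right) + 3643 = \left(\left(- \frac{1}{137}\right) 15 + 14841\right) + 3643 = \left(- \frac{15}{137} + 14841\right) + 3643 = \frac{2033202}{137} + 3643 = \frac{2532293}{137}$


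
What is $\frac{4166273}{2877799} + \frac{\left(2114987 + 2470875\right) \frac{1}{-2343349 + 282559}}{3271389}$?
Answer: $\frac{14043761706865333946}{9700550680592490345} \approx 1.4477$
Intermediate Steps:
$\frac{4166273}{2877799} + \frac{\left(2114987 + 2470875\right) \frac{1}{-2343349 + 282559}}{3271389} = 4166273 \cdot \frac{1}{2877799} + \frac{4585862}{-2060790} \cdot \frac{1}{3271389} = \frac{4166273}{2877799} + 4585862 \left(- \frac{1}{2060790}\right) \frac{1}{3271389} = \frac{4166273}{2877799} - \frac{2292931}{3370822868655} = \frac{14043761706865333946}{9700550680592490345}$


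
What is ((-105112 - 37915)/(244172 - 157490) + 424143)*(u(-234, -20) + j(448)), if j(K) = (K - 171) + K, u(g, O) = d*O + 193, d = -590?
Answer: 233791308953141/43341 ≈ 5.3942e+9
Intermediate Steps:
u(g, O) = 193 - 590*O (u(g, O) = -590*O + 193 = 193 - 590*O)
j(K) = -171 + 2*K (j(K) = (-171 + K) + K = -171 + 2*K)
((-105112 - 37915)/(244172 - 157490) + 424143)*(u(-234, -20) + j(448)) = ((-105112 - 37915)/(244172 - 157490) + 424143)*((193 - 590*(-20)) + (-171 + 2*448)) = (-143027/86682 + 424143)*((193 + 11800) + (-171 + 896)) = (-143027*1/86682 + 424143)*(11993 + 725) = (-143027/86682 + 424143)*12718 = (36765420499/86682)*12718 = 233791308953141/43341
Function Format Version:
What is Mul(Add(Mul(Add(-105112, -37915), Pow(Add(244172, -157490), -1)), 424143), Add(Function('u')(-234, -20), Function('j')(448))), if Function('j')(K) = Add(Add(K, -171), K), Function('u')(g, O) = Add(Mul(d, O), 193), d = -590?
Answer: Rational(233791308953141, 43341) ≈ 5.3942e+9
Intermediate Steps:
Function('u')(g, O) = Add(193, Mul(-590, O)) (Function('u')(g, O) = Add(Mul(-590, O), 193) = Add(193, Mul(-590, O)))
Function('j')(K) = Add(-171, Mul(2, K)) (Function('j')(K) = Add(Add(-171, K), K) = Add(-171, Mul(2, K)))
Mul(Add(Mul(Add(-105112, -37915), Pow(Add(244172, -157490), -1)), 424143), Add(Function('u')(-234, -20), Function('j')(448))) = Mul(Add(Mul(Add(-105112, -37915), Pow(Add(244172, -157490), -1)), 424143), Add(Add(193, Mul(-590, -20)), Add(-171, Mul(2, 448)))) = Mul(Add(Mul(-143027, Pow(86682, -1)), 424143), Add(Add(193, 11800), Add(-171, 896))) = Mul(Add(Mul(-143027, Rational(1, 86682)), 424143), Add(11993, 725)) = Mul(Add(Rational(-143027, 86682), 424143), 12718) = Mul(Rational(36765420499, 86682), 12718) = Rational(233791308953141, 43341)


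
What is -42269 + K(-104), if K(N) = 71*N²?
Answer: 725667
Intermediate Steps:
-42269 + K(-104) = -42269 + 71*(-104)² = -42269 + 71*10816 = -42269 + 767936 = 725667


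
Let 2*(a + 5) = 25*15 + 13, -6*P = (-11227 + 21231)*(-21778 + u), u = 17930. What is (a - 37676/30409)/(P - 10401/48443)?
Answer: 6638192733/226830730969241 ≈ 2.9265e-5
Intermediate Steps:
P = 19247696/3 (P = -(-11227 + 21231)*(-21778 + 17930)/6 = -5002*(-3848)/3 = -⅙*(-38495392) = 19247696/3 ≈ 6.4159e+6)
a = 189 (a = -5 + (25*15 + 13)/2 = -5 + (375 + 13)/2 = -5 + (½)*388 = -5 + 194 = 189)
(a - 37676/30409)/(P - 10401/48443) = (189 - 37676/30409)/(19247696/3 - 10401/48443) = 5709625/(30409*(932416106125/145329)) = (5709625/30409)*(145329/932416106125) = 6638192733/226830730969241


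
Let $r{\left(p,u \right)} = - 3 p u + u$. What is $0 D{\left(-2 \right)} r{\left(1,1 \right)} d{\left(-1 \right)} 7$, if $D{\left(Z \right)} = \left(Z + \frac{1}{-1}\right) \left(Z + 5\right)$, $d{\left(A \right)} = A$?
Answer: $0$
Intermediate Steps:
$r{\left(p,u \right)} = u - 3 p u$ ($r{\left(p,u \right)} = - 3 p u + u = u - 3 p u$)
$D{\left(Z \right)} = \left(-1 + Z\right) \left(5 + Z\right)$ ($D{\left(Z \right)} = \left(Z - 1\right) \left(5 + Z\right) = \left(-1 + Z\right) \left(5 + Z\right)$)
$0 D{\left(-2 \right)} r{\left(1,1 \right)} d{\left(-1 \right)} 7 = 0 \left(-5 + \left(-2\right)^{2} + 4 \left(-2\right)\right) 1 \left(1 - 3\right) \left(-1\right) 7 = 0 \left(-5 + 4 - 8\right) 1 \left(1 - 3\right) \left(-1\right) 7 = 0 - 9 \cdot 1 \left(-2\right) \left(-1\right) 7 = 0 \left(-9\right) \left(-2\right) \left(-1\right) 7 = 0 \cdot 18 \left(-1\right) 7 = 0 \left(-18\right) 7 = 0 \cdot 7 = 0$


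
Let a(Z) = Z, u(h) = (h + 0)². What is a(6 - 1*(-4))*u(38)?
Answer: 14440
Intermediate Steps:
u(h) = h²
a(6 - 1*(-4))*u(38) = (6 - 1*(-4))*38² = (6 + 4)*1444 = 10*1444 = 14440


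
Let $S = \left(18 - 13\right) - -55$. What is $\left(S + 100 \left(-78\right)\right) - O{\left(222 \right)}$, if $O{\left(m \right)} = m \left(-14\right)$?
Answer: $-4632$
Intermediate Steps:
$S = 60$ ($S = 5 + 55 = 60$)
$O{\left(m \right)} = - 14 m$
$\left(S + 100 \left(-78\right)\right) - O{\left(222 \right)} = \left(60 + 100 \left(-78\right)\right) - \left(-14\right) 222 = \left(60 - 7800\right) - -3108 = -7740 + 3108 = -4632$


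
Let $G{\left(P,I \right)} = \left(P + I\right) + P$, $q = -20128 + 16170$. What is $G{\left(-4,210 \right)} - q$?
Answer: $4160$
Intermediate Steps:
$q = -3958$
$G{\left(P,I \right)} = I + 2 P$ ($G{\left(P,I \right)} = \left(I + P\right) + P = I + 2 P$)
$G{\left(-4,210 \right)} - q = \left(210 + 2 \left(-4\right)\right) - -3958 = \left(210 - 8\right) + 3958 = 202 + 3958 = 4160$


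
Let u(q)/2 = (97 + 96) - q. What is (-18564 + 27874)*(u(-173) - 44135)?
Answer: -404081930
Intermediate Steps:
u(q) = 386 - 2*q (u(q) = 2*((97 + 96) - q) = 2*(193 - q) = 386 - 2*q)
(-18564 + 27874)*(u(-173) - 44135) = (-18564 + 27874)*((386 - 2*(-173)) - 44135) = 9310*((386 + 346) - 44135) = 9310*(732 - 44135) = 9310*(-43403) = -404081930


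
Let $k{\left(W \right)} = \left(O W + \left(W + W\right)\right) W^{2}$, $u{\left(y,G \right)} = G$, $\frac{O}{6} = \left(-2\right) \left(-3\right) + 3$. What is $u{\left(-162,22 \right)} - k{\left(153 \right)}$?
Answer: $-200568290$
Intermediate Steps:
$O = 54$ ($O = 6 \left(\left(-2\right) \left(-3\right) + 3\right) = 6 \left(6 + 3\right) = 6 \cdot 9 = 54$)
$k{\left(W \right)} = 56 W^{3}$ ($k{\left(W \right)} = \left(54 W + \left(W + W\right)\right) W^{2} = \left(54 W + 2 W\right) W^{2} = 56 W W^{2} = 56 W^{3}$)
$u{\left(-162,22 \right)} - k{\left(153 \right)} = 22 - 56 \cdot 153^{3} = 22 - 56 \cdot 3581577 = 22 - 200568312 = -200568290$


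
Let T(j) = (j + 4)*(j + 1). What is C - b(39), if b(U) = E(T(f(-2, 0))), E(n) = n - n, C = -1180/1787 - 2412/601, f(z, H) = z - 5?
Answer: -5019424/1073987 ≈ -4.6736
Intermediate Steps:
f(z, H) = -5 + z
C = -5019424/1073987 (C = -1180*1/1787 - 2412*1/601 = -1180/1787 - 2412/601 = -5019424/1073987 ≈ -4.6736)
T(j) = (1 + j)*(4 + j) (T(j) = (4 + j)*(1 + j) = (1 + j)*(4 + j))
E(n) = 0
b(U) = 0
C - b(39) = -5019424/1073987 - 1*0 = -5019424/1073987 + 0 = -5019424/1073987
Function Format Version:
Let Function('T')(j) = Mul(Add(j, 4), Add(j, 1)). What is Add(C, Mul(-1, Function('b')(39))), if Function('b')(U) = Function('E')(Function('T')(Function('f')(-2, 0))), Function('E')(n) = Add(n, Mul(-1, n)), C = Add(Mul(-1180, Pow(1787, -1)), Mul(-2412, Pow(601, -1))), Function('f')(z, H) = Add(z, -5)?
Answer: Rational(-5019424, 1073987) ≈ -4.6736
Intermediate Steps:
Function('f')(z, H) = Add(-5, z)
C = Rational(-5019424, 1073987) (C = Add(Mul(-1180, Rational(1, 1787)), Mul(-2412, Rational(1, 601))) = Add(Rational(-1180, 1787), Rational(-2412, 601)) = Rational(-5019424, 1073987) ≈ -4.6736)
Function('T')(j) = Mul(Add(1, j), Add(4, j)) (Function('T')(j) = Mul(Add(4, j), Add(1, j)) = Mul(Add(1, j), Add(4, j)))
Function('E')(n) = 0
Function('b')(U) = 0
Add(C, Mul(-1, Function('b')(39))) = Add(Rational(-5019424, 1073987), Mul(-1, 0)) = Add(Rational(-5019424, 1073987), 0) = Rational(-5019424, 1073987)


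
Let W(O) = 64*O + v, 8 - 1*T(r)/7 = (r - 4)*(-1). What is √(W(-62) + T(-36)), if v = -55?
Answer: I*√4247 ≈ 65.169*I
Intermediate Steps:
T(r) = 28 + 7*r (T(r) = 56 - 7*(r - 4)*(-1) = 56 - 7*(-4 + r)*(-1) = 56 - 7*(4 - r) = 56 + (-28 + 7*r) = 28 + 7*r)
W(O) = -55 + 64*O (W(O) = 64*O - 55 = -55 + 64*O)
√(W(-62) + T(-36)) = √((-55 + 64*(-62)) + (28 + 7*(-36))) = √((-55 - 3968) + (28 - 252)) = √(-4023 - 224) = √(-4247) = I*√4247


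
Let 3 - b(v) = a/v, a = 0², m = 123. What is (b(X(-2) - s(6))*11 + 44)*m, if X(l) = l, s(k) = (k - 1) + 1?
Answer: 9471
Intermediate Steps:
s(k) = k (s(k) = (-1 + k) + 1 = k)
a = 0
b(v) = 3 (b(v) = 3 - 0/v = 3 - 1*0 = 3 + 0 = 3)
(b(X(-2) - s(6))*11 + 44)*m = (3*11 + 44)*123 = (33 + 44)*123 = 77*123 = 9471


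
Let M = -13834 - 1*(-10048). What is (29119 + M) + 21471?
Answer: 46804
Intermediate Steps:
M = -3786 (M = -13834 + 10048 = -3786)
(29119 + M) + 21471 = (29119 - 3786) + 21471 = 25333 + 21471 = 46804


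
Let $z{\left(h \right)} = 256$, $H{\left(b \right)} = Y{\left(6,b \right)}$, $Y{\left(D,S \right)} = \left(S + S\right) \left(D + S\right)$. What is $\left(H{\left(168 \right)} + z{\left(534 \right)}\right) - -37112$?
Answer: $95832$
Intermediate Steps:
$Y{\left(D,S \right)} = 2 S \left(D + S\right)$
$H{\left(b \right)} = 2 b \left(6 + b\right)$
$\left(H{\left(168 \right)} + z{\left(534 \right)}\right) - -37112 = \left(2 \cdot 168 \left(6 + 168\right) + 256\right) - -37112 = \left(2 \cdot 168 \cdot 174 + 256\right) + 37112 = \left(58464 + 256\right) + 37112 = 58720 + 37112 = 95832$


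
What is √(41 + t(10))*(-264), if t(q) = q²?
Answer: -264*√141 ≈ -3134.8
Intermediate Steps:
√(41 + t(10))*(-264) = √(41 + 10²)*(-264) = √(41 + 100)*(-264) = √141*(-264) = -264*√141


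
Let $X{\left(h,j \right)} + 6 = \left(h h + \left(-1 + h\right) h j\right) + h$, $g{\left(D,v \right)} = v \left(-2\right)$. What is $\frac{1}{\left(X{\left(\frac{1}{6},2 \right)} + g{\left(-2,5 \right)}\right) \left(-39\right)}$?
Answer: $\frac{4}{2509} \approx 0.0015943$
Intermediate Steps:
$g{\left(D,v \right)} = - 2 v$
$X{\left(h,j \right)} = -6 + h + h^{2} + h j \left(-1 + h\right)$ ($X{\left(h,j \right)} = -6 + \left(\left(h h + \left(-1 + h\right) h j\right) + h\right) = -6 + \left(\left(h^{2} + h \left(-1 + h\right) j\right) + h\right) = -6 + \left(\left(h^{2} + h j \left(-1 + h\right)\right) + h\right) = -6 + \left(h + h^{2} + h j \left(-1 + h\right)\right) = -6 + h + h^{2} + h j \left(-1 + h\right)$)
$\frac{1}{\left(X{\left(\frac{1}{6},2 \right)} + g{\left(-2,5 \right)}\right) \left(-39\right)} = \frac{1}{\left(\left(-6 + \frac{1}{6} + \left(\frac{1}{6}\right)^{2} + 2 \left(\frac{1}{6}\right)^{2} - \frac{1}{6} \cdot 2\right) - 10\right) \left(-39\right)} = \frac{1}{\left(\left(-6 + \frac{1}{6} + \left(\frac{1}{6}\right)^{2} + \frac{2}{36} - \frac{1}{6} \cdot 2\right) - 10\right) \left(-39\right)} = \frac{1}{\left(\left(-6 + \frac{1}{6} + \frac{1}{36} + 2 \cdot \frac{1}{36} - \frac{1}{3}\right) - 10\right) \left(-39\right)} = \frac{1}{\left(\left(-6 + \frac{1}{6} + \frac{1}{36} + \frac{1}{18} - \frac{1}{3}\right) - 10\right) \left(-39\right)} = \frac{1}{\left(- \frac{73}{12} - 10\right) \left(-39\right)} = \frac{1}{\left(- \frac{193}{12}\right) \left(-39\right)} = \frac{1}{\frac{2509}{4}} = \frac{4}{2509}$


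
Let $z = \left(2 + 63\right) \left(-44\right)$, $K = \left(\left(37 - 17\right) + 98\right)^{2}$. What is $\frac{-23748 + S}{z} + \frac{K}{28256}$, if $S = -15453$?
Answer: $\frac{71717881}{5050760} \approx 14.199$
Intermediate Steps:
$K = 13924$ ($K = \left(\left(37 - 17\right) + 98\right)^{2} = \left(20 + 98\right)^{2} = 118^{2} = 13924$)
$z = -2860$ ($z = 65 \left(-44\right) = -2860$)
$\frac{-23748 + S}{z} + \frac{K}{28256} = \frac{-23748 - 15453}{-2860} + \frac{13924}{28256} = \left(-39201\right) \left(- \frac{1}{2860}\right) + 13924 \cdot \frac{1}{28256} = \frac{39201}{2860} + \frac{3481}{7064} = \frac{71717881}{5050760}$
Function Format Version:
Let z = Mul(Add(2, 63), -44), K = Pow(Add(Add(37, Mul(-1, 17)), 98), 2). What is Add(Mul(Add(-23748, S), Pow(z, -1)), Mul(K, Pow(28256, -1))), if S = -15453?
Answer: Rational(71717881, 5050760) ≈ 14.199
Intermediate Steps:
K = 13924 (K = Pow(Add(Add(37, -17), 98), 2) = Pow(Add(20, 98), 2) = Pow(118, 2) = 13924)
z = -2860 (z = Mul(65, -44) = -2860)
Add(Mul(Add(-23748, S), Pow(z, -1)), Mul(K, Pow(28256, -1))) = Add(Mul(Add(-23748, -15453), Pow(-2860, -1)), Mul(13924, Pow(28256, -1))) = Add(Mul(-39201, Rational(-1, 2860)), Mul(13924, Rational(1, 28256))) = Add(Rational(39201, 2860), Rational(3481, 7064)) = Rational(71717881, 5050760)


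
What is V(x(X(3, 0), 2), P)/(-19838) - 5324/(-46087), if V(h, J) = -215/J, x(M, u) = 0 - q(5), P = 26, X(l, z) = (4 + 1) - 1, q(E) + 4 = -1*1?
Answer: 2755964017/23771121556 ≈ 0.11594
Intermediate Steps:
q(E) = -5 (q(E) = -4 - 1*1 = -4 - 1 = -5)
X(l, z) = 4 (X(l, z) = 5 - 1 = 4)
x(M, u) = 5 (x(M, u) = 0 - 1*(-5) = 0 + 5 = 5)
V(x(X(3, 0), 2), P)/(-19838) - 5324/(-46087) = -215/26/(-19838) - 5324/(-46087) = -215*1/26*(-1/19838) - 5324*(-1/46087) = -215/26*(-1/19838) + 5324/46087 = 215/515788 + 5324/46087 = 2755964017/23771121556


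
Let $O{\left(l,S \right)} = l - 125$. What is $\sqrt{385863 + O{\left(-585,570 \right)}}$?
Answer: $\sqrt{385153} \approx 620.61$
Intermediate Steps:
$O{\left(l,S \right)} = -125 + l$ ($O{\left(l,S \right)} = l - 125 = -125 + l$)
$\sqrt{385863 + O{\left(-585,570 \right)}} = \sqrt{385863 - 710} = \sqrt{385153}$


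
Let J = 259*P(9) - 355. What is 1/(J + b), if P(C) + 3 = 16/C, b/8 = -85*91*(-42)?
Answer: 9/23384596 ≈ 3.8487e-7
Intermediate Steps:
b = 2598960 (b = 8*(-85*91*(-42)) = 8*(-7735*(-42)) = 8*324870 = 2598960)
P(C) = -3 + 16/C
J = -6044/9 (J = 259*(-3 + 16/9) - 355 = 259*(-11/9) - 355 = -2849/9 - 355 = -6044/9 ≈ -671.56)
1/(J + b) = 1/(-6044/9 + 2598960) = 1/(23384596/9) = 9/23384596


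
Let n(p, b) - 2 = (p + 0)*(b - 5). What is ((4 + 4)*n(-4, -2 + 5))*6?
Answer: 480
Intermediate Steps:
n(p, b) = 2 + p*(-5 + b) (n(p, b) = 2 + (p + 0)*(b - 5) = 2 + p*(-5 + b))
((4 + 4)*n(-4, -2 + 5))*6 = ((4 + 4)*(2 - 5*(-4) + (-2 + 5)*(-4)))*6 = (8*(2 + 20 + 3*(-4)))*6 = (8*(2 + 20 - 12))*6 = (8*10)*6 = 80*6 = 480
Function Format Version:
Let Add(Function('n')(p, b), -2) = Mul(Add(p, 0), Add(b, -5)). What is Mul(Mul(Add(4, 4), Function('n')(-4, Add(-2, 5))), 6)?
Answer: 480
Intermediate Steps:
Function('n')(p, b) = Add(2, Mul(p, Add(-5, b))) (Function('n')(p, b) = Add(2, Mul(Add(p, 0), Add(b, -5))) = Add(2, Mul(p, Add(-5, b))))
Mul(Mul(Add(4, 4), Function('n')(-4, Add(-2, 5))), 6) = Mul(Mul(Add(4, 4), Add(2, Mul(-5, -4), Mul(Add(-2, 5), -4))), 6) = Mul(Mul(8, Add(2, 20, Mul(3, -4))), 6) = Mul(Mul(8, Add(2, 20, -12)), 6) = Mul(Mul(8, 10), 6) = Mul(80, 6) = 480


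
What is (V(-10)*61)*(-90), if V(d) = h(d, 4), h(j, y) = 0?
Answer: 0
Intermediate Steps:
V(d) = 0
(V(-10)*61)*(-90) = (0*61)*(-90) = 0*(-90) = 0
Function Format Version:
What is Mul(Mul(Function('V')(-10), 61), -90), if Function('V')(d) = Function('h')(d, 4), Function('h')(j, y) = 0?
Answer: 0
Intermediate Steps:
Function('V')(d) = 0
Mul(Mul(Function('V')(-10), 61), -90) = Mul(Mul(0, 61), -90) = Mul(0, -90) = 0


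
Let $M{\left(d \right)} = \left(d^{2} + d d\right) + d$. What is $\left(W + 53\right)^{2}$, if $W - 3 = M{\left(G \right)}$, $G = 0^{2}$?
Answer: $3136$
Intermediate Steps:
$G = 0$
$M{\left(d \right)} = d + 2 d^{2}$ ($M{\left(d \right)} = \left(d^{2} + d^{2}\right) + d = 2 d^{2} + d = d + 2 d^{2}$)
$W = 3$ ($W = 3 + 0 \left(1 + 2 \cdot 0\right) = 3 + 0 \left(1 + 0\right) = 3 + 0 \cdot 1 = 3 + 0 = 3$)
$\left(W + 53\right)^{2} = \left(3 + 53\right)^{2} = 56^{2} = 3136$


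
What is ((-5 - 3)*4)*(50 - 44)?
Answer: -192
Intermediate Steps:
((-5 - 3)*4)*(50 - 44) = -8*4*6 = -32*6 = -192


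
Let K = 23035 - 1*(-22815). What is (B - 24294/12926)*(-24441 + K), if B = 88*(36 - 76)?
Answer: -487309666963/6463 ≈ -7.5400e+7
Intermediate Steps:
B = -3520 (B = 88*(-40) = -3520)
K = 45850 (K = 23035 + 22815 = 45850)
(B - 24294/12926)*(-24441 + K) = (-3520 - 24294/12926)*(-24441 + 45850) = (-3520 - 24294*1/12926)*21409 = (-3520 - 12147/6463)*21409 = -22761907/6463*21409 = -487309666963/6463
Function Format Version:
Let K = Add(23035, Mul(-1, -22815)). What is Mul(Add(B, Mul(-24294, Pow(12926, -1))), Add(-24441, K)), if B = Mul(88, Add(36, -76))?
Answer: Rational(-487309666963, 6463) ≈ -7.5400e+7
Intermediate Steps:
B = -3520 (B = Mul(88, -40) = -3520)
K = 45850 (K = Add(23035, 22815) = 45850)
Mul(Add(B, Mul(-24294, Pow(12926, -1))), Add(-24441, K)) = Mul(Add(-3520, Mul(-24294, Pow(12926, -1))), Add(-24441, 45850)) = Mul(Add(-3520, Mul(-24294, Rational(1, 12926))), 21409) = Mul(Add(-3520, Rational(-12147, 6463)), 21409) = Mul(Rational(-22761907, 6463), 21409) = Rational(-487309666963, 6463)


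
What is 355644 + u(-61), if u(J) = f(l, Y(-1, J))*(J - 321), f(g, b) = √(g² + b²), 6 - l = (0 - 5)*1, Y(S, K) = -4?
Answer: 355644 - 382*√137 ≈ 3.5117e+5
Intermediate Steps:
l = 11 (l = 6 - (0 - 5) = 6 - (-5) = 6 - 1*(-5) = 6 + 5 = 11)
f(g, b) = √(b² + g²)
u(J) = √137*(-321 + J) (u(J) = √((-4)² + 11²)*(J - 321) = √(16 + 121)*(-321 + J) = √137*(-321 + J))
355644 + u(-61) = 355644 + √137*(-321 - 61) = 355644 + √137*(-382) = 355644 - 382*√137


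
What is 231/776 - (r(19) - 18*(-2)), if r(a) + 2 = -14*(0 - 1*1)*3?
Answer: -58745/776 ≈ -75.702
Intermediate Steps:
r(a) = 40 (r(a) = -2 - 14*(0 - 1*1)*3 = -2 - 14*(0 - 1)*3 = -2 - (-14)*3 = -2 - 14*(-3) = -2 + 42 = 40)
231/776 - (r(19) - 18*(-2)) = 231/776 - (40 - 18*(-2)) = 231*(1/776) - (40 + 36) = 231/776 - 1*76 = 231/776 - 76 = -58745/776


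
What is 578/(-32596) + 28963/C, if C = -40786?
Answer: -120956532/166182557 ≈ -0.72785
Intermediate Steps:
578/(-32596) + 28963/C = 578/(-32596) + 28963/(-40786) = 578*(-1/32596) + 28963*(-1/40786) = -289/16298 - 28963/40786 = -120956532/166182557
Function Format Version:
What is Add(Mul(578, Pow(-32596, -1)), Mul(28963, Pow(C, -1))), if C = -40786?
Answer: Rational(-120956532, 166182557) ≈ -0.72785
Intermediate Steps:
Add(Mul(578, Pow(-32596, -1)), Mul(28963, Pow(C, -1))) = Add(Mul(578, Pow(-32596, -1)), Mul(28963, Pow(-40786, -1))) = Add(Mul(578, Rational(-1, 32596)), Mul(28963, Rational(-1, 40786))) = Add(Rational(-289, 16298), Rational(-28963, 40786)) = Rational(-120956532, 166182557)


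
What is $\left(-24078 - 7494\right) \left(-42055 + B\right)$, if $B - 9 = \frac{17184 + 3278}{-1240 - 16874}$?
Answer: $\frac{4007758656972}{3019} \approx 1.3275 \cdot 10^{9}$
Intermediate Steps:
$B = \frac{71282}{9057}$ ($B = 9 + \frac{17184 + 3278}{-1240 - 16874} = 9 + \frac{20462}{-18114} = 9 + 20462 \left(- \frac{1}{18114}\right) = 9 - \frac{10231}{9057} = \frac{71282}{9057} \approx 7.8704$)
$\left(-24078 - 7494\right) \left(-42055 + B\right) = \left(-24078 - 7494\right) \left(-42055 + \frac{71282}{9057}\right) = \left(-31572\right) \left(- \frac{380820853}{9057}\right) = \frac{4007758656972}{3019}$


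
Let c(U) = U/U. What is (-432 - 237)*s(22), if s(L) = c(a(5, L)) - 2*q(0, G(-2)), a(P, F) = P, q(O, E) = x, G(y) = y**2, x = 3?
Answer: 3345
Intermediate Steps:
q(O, E) = 3
c(U) = 1
s(L) = -5 (s(L) = 1 - 2*3 = 1 - 6 = -5)
(-432 - 237)*s(22) = (-432 - 237)*(-5) = -669*(-5) = 3345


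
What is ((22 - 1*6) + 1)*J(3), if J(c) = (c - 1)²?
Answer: 68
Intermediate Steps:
J(c) = (-1 + c)²
((22 - 1*6) + 1)*J(3) = ((22 - 1*6) + 1)*(-1 + 3)² = ((22 - 6) + 1)*2² = (16 + 1)*4 = 17*4 = 68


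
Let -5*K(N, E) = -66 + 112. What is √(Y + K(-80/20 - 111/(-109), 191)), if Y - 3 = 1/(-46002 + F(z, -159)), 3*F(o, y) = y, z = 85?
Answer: I*√13150636810/46055 ≈ 2.49*I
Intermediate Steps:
K(N, E) = -46/5 (K(N, E) = -(-66 + 112)/5 = -⅕*46 = -46/5)
F(o, y) = y/3
Y = 138164/46055 (Y = 3 + 1/(-46002 + (⅓)*(-159)) = 3 + 1/(-46002 - 53) = 3 + 1/(-46055) = 3 - 1/46055 = 138164/46055 ≈ 3.0000)
√(Y + K(-80/20 - 111/(-109), 191)) = √(138164/46055 - 46/5) = √(-285542/46055) = I*√13150636810/46055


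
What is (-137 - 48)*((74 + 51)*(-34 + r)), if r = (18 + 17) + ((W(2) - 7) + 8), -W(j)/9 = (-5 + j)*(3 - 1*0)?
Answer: -1919375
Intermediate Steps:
W(j) = 135 - 27*j (W(j) = -9*(-5 + j)*(3 - 1*0) = -9*(-5 + j)*(3 + 0) = -9*(-5 + j)*3 = -9*(-15 + 3*j) = 135 - 27*j)
r = 117 (r = (18 + 17) + (((135 - 27*2) - 7) + 8) = 35 + (((135 - 54) - 7) + 8) = 35 + ((81 - 7) + 8) = 35 + (74 + 8) = 35 + 82 = 117)
(-137 - 48)*((74 + 51)*(-34 + r)) = (-137 - 48)*((74 + 51)*(-34 + 117)) = -23125*83 = -185*10375 = -1919375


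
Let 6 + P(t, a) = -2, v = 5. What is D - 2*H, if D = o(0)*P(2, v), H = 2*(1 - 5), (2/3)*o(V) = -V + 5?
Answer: -44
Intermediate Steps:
P(t, a) = -8 (P(t, a) = -6 - 2 = -8)
o(V) = 15/2 - 3*V/2 (o(V) = 3*(-V + 5)/2 = 3*(5 - V)/2 = 15/2 - 3*V/2)
H = -8 (H = 2*(-4) = -8)
D = -60 (D = (15/2 - 3/2*0)*(-8) = (15/2 + 0)*(-8) = (15/2)*(-8) = -60)
D - 2*H = -60 - 2*(-8) = -60 + 16 = -44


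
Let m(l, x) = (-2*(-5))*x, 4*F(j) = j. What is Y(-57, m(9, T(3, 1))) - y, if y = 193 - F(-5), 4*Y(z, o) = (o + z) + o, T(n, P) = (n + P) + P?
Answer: -367/2 ≈ -183.50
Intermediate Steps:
F(j) = j/4
T(n, P) = n + 2*P (T(n, P) = (P + n) + P = n + 2*P)
m(l, x) = 10*x
Y(z, o) = o/2 + z/4 (Y(z, o) = ((o + z) + o)/4 = (z + 2*o)/4 = o/2 + z/4)
y = 777/4 (y = 193 - (-5)/4 = 193 - 1*(-5/4) = 193 + 5/4 = 777/4 ≈ 194.25)
Y(-57, m(9, T(3, 1))) - y = ((10*(3 + 2*1))/2 + (¼)*(-57)) - 1*777/4 = ((10*(3 + 2))/2 - 57/4) - 777/4 = ((10*5)/2 - 57/4) - 777/4 = ((½)*50 - 57/4) - 777/4 = (25 - 57/4) - 777/4 = 43/4 - 777/4 = -367/2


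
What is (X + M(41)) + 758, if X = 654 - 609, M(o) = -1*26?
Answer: 777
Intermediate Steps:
M(o) = -26
X = 45
(X + M(41)) + 758 = (45 - 26) + 758 = 19 + 758 = 777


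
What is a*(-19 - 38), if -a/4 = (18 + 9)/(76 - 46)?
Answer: 1026/5 ≈ 205.20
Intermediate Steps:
a = -18/5 (a = -4*(18 + 9)/(76 - 46) = -108/30 = -4*9/10 = -18/5 ≈ -3.6000)
a*(-19 - 38) = -18*(-19 - 38)/5 = -18/5*(-57) = 1026/5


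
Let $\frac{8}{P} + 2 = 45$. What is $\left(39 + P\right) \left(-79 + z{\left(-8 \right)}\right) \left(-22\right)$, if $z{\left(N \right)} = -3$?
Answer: $\frac{3039740}{43} \approx 70692.0$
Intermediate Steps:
$P = \frac{8}{43}$ ($P = \frac{8}{-2 + 45} = \frac{8}{43} \approx 0.18605$)
$\left(39 + P\right) \left(-79 + z{\left(-8 \right)}\right) \left(-22\right) = \left(39 + \frac{8}{43}\right) \left(-79 - 3\right) \left(-22\right) = \frac{1685}{43} \left(-82\right) \left(-22\right) = \left(- \frac{138170}{43}\right) \left(-22\right) = \frac{3039740}{43}$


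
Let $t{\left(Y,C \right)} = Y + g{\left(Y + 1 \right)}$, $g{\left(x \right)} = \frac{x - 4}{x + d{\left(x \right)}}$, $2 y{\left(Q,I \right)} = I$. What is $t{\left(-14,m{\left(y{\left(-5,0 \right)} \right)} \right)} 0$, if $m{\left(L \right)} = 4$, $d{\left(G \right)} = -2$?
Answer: $0$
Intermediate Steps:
$y{\left(Q,I \right)} = \frac{I}{2}$
$g{\left(x \right)} = \frac{-4 + x}{-2 + x}$ ($g{\left(x \right)} = \frac{x - 4}{x - 2} = \frac{-4 + x}{-2 + x}$)
$t{\left(Y,C \right)} = Y + \frac{-3 + Y}{-1 + Y}$ ($t{\left(Y,C \right)} = Y + \frac{-4 + \left(Y + 1\right)}{-2 + \left(Y + 1\right)} = Y + \frac{-4 + \left(1 + Y\right)}{-2 + \left(1 + Y\right)} = Y + \frac{-3 + Y}{-1 + Y}$)
$t{\left(-14,m{\left(y{\left(-5,0 \right)} \right)} \right)} 0 = \frac{-3 + \left(-14\right)^{2}}{-1 - 14} \cdot 0 = \frac{-3 + 196}{-15} \cdot 0 = \left(- \frac{1}{15}\right) 193 \cdot 0 = \left(- \frac{193}{15}\right) 0 = 0$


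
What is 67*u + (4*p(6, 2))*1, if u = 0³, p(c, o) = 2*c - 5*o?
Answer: 8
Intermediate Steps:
p(c, o) = -5*o + 2*c
u = 0
67*u + (4*p(6, 2))*1 = 67*0 + (4*(-5*2 + 2*6))*1 = 0 + (4*(-10 + 12))*1 = 0 + (4*2)*1 = 0 + 8*1 = 0 + 8 = 8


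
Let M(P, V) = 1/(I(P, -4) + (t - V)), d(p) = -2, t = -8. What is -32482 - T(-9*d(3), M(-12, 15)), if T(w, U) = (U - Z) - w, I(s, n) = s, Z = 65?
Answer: -1133964/35 ≈ -32399.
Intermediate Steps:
M(P, V) = 1/(-8 + P - V) (M(P, V) = 1/(P + (-8 - V)) = 1/(-8 + P - V))
T(w, U) = -65 + U - w (T(w, U) = (U - 1*65) - w = (U - 65) - w = (-65 + U) - w = -65 + U - w)
-32482 - T(-9*d(3), M(-12, 15)) = -32482 - (-65 + 1/(-8 - 12 - 1*15) - (-9)*(-2)) = -32482 - (-65 + 1/(-8 - 12 - 15) - 1*18) = -32482 - (-65 + 1/(-35) - 18) = -32482 - (-65 - 1/35 - 18) = -32482 - 1*(-2906/35) = -32482 + 2906/35 = -1133964/35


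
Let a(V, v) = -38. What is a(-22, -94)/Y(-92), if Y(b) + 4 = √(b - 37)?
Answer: 152/145 + 38*I*√129/145 ≈ 1.0483 + 2.9765*I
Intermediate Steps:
Y(b) = -4 + √(-37 + b) (Y(b) = -4 + √(b - 37) = -4 + √(-37 + b))
a(-22, -94)/Y(-92) = -38/(-4 + √(-37 - 92)) = -38/(-4 + √(-129)) = -38/(-4 + I*√129)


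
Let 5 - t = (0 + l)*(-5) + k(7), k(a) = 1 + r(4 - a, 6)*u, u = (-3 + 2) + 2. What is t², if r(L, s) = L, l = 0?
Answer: 49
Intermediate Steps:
u = 1 (u = -1 + 2 = 1)
k(a) = 5 - a (k(a) = 1 + (4 - a)*1 = 1 + (4 - a) = 5 - a)
t = 7 (t = 5 - ((0 + 0)*(-5) + (5 - 1*7)) = 5 - (0*(-5) + (5 - 7)) = 5 - (0 - 2) = 5 - 1*(-2) = 5 + 2 = 7)
t² = 7² = 49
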